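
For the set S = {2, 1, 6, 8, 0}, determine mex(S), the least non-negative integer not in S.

3

The values 0, 1, 2 are all present; 3 is the first non-negative integer missing from the set.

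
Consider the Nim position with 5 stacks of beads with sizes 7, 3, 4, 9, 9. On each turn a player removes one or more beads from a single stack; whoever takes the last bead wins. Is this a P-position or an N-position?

P-position

Compute the nim-sum pairwise:
7 ⊕ 3 = 4
4 ⊕ 4 = 0
0 ⊕ 9 = 9
9 ⊕ 9 = 0
The nim-sum is 0, so this is a P-position: the player to move is in a losing position under optimal play.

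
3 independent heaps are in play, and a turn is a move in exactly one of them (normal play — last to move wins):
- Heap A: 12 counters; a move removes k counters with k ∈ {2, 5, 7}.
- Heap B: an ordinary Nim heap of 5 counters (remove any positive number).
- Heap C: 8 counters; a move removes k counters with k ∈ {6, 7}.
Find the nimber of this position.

5

Build the Grundy sequence for heap A with g(k) = mex{g(k−s) : s ∈ {2, 5, 7}, s ≤ k}:
k:     0  1  2  3  4  5  6  7  8  9 10 11 12
g(k):  0  0  1  1  0  2  1  3  2  2  0  3  1
So g(12) = 1.
Heap B is a plain Nim heap of size 5, so its Grundy value is 5.
Grundy values for heap C (subtraction set {6, 7}):
g(0) = mex{} = 0
g(1) = mex{} = 0
g(2) = mex{} = 0
g(3) = mex{} = 0
g(4) = mex{} = 0
g(5) = mex{} = 0
g(6) = mex{0} = 1
g(7) = mex{0} = 1
g(8) = mex{0} = 1
So g(8) = 1.
By the Sprague-Grundy theorem, the Grundy value of a sum of independent games is the XOR of the component values.
Combined value = 1 ⊕ 5 ⊕ 1 = 5.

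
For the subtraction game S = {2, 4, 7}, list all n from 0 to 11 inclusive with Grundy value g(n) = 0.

0, 1, 6, 9

Compute g(0), g(1), … for moves {2, 4, 7}:
k:     0  1  2  3  4  5  6  7  8  9 10 11
g(k):  0  0  1  1  2  2  0  3  1  0  2  1
The P-positions (g = 0) in 0..11 are 0, 1, 6, 9.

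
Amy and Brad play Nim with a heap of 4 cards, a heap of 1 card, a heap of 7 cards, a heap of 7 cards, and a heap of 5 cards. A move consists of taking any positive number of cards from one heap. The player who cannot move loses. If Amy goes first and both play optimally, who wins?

In binary:
  100  (4)
  001  (1)
  111  (7)
  111  (7)
  101  (5)
  ---
  000  (0)
The nim-sum is 0, so this is a P-position: the player to move is in a losing position under optimal play; Amy is about to move from it and so loses — Brad wins.

Brad wins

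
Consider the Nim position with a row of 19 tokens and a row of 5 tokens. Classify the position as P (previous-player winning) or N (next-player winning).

N-position

Nim-sum: 19 ⊕ 5 = 22.
The nim-sum is 22 ≠ 0, so this is an N-position: the player to move can win.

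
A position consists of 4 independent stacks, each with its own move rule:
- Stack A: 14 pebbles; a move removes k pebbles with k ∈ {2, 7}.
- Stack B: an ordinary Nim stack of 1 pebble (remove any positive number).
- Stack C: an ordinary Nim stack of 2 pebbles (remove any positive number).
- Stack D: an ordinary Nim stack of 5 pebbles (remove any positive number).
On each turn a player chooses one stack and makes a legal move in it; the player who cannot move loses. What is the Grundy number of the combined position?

6

Grundy values for stack A (subtraction set {2, 7}):
g(0) = mex{} = 0
g(1) = mex{} = 0
g(2) = mex{0} = 1
g(3) = mex{0} = 1
g(4) = mex{1} = 0
g(5) = mex{1} = 0
g(6) = mex{0} = 1
g(7) = mex{0} = 1
g(8) = mex{0,1} = 2
g(9) = mex{1} = 0
g(10) = mex{1,2} = 0
g(11) = mex{0} = 1
g(12) = mex{0} = 1
g(13) = mex{1} = 0
g(14) = mex{1} = 0
So g(14) = 0.
Stack B is a plain Nim stack of size 1, so its Grundy value is 1.
Stack C is a plain Nim stack of size 2, so its Grundy value is 2.
Stack D is a plain Nim stack of size 5, so its Grundy value is 5.
By the Sprague-Grundy theorem, the Grundy value of a sum of independent games is the XOR of the component values.
Combined value = 0 ⊕ 1 ⊕ 2 ⊕ 5 = 6.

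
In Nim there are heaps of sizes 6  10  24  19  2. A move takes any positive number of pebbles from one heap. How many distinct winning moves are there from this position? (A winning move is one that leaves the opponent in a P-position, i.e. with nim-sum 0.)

In binary:
  00110  (6)
  01010  (10)
  11000  (24)
  10011  (19)
  00010  (2)
  -----
  00101  (5)
The overall nim-sum is X = 5. A heap of size p has a winning move iff p XOR X < p (reduce it to p XOR X).
  6: 6 XOR 5 = 3 < 6 — winning move (to 3).
  10: 10 XOR 5 = 15 ≥ 10 — no move.
  24: 24 XOR 5 = 29 ≥ 24 — no move.
  19: 19 XOR 5 = 22 ≥ 19 — no move.
  2: 2 XOR 5 = 7 ≥ 2 — no move.
That gives 1 winning move.

1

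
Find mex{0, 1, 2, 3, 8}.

4

The values 0, 1, 2, 3 are all present; 4 is the first non-negative integer missing from the set.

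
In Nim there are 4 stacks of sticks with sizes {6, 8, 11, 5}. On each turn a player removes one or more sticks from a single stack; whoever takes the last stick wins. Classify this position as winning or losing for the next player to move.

Losing position

Nim-sum: 6 ^ 8 ^ 11 ^ 5 = 0.
The nim-sum is 0, so this is a P-position: the player to move is in a losing position under optimal play.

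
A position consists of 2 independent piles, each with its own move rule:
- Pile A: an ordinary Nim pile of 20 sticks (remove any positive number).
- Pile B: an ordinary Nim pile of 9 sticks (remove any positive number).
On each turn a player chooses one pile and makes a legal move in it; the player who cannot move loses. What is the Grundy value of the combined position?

29

Pile A is a plain Nim pile of size 20, so its Grundy value is 20.
Pile B is a plain Nim pile of size 9, so its Grundy value is 9.
The value of a disjunctive sum is the nim-sum of the parts.
Combined value = 20 XOR 9 = 29.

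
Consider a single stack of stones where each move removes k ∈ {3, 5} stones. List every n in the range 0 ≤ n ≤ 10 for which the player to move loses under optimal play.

0, 1, 2, 8, 9, 10

Compute g(0), g(1), … for moves {3, 5}:
k:     0  1  2  3  4  5  6  7  8  9 10
g(k):  0  0  0  1  1  1  2  2  0  0  0
The P-positions (g = 0) in 0..10 are 0, 1, 2, 8, 9, 10.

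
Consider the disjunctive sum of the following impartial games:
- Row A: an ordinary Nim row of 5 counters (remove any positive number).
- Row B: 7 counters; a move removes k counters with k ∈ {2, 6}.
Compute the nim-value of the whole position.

Row A is a plain Nim row of size 5, so its Grundy value is 5.
Build the Grundy sequence for row B with g(k) = mex{g(k−s) : s ∈ {2, 6}, s ≤ k}:
k:     0  1  2  3  4  5  6  7
g(k):  0  0  1  1  0  0  1  1
So g(7) = 1.
By the Sprague-Grundy theorem, the Grundy value of a sum of independent games is the XOR of the component values.
Combined value = 5 ⊕ 1 = 4.

4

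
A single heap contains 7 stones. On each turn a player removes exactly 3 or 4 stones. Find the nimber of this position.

0

Grundy values for subtraction set {3, 4}:
k:     0  1  2  3  4  5  6  7
g(k):  0  0  0  1  1  1  2  0
So g(7) = 0.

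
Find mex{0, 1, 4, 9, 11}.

The values 0, 1 are all present; 2 is the first non-negative integer missing from the set.

2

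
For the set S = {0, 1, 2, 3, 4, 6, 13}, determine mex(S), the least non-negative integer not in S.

The values 0, 1, 2, 3, 4 are all present; 5 is the first non-negative integer missing from the set.

5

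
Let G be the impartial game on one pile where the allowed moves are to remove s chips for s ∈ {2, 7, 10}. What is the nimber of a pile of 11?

1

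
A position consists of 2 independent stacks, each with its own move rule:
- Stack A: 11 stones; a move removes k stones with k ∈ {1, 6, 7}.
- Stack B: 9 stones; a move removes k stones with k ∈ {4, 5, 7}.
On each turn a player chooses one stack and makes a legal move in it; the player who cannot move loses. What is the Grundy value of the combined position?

1

Build the Grundy sequence for stack A with g(k) = mex{g(k−s) : s ∈ {1, 6, 7}, s ≤ k}:
k:     0  1  2  3  4  5  6  7  8  9 10 11
g(k):  0  1  0  1  0  1  2  3  2  3  2  3
So g(11) = 3.
Grundy values for stack B (subtraction set {4, 5, 7}):
k:     0  1  2  3  4  5  6  7  8  9
g(k):  0  0  0  0  1  1  1  1  2  2
So g(9) = 2.
By the Sprague-Grundy theorem, the Grundy value of a sum of independent games is the XOR of the component values.
Combined value = 3 ⊕ 2 = 1.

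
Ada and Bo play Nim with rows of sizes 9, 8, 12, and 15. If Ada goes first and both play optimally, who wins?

Compute the nim-sum pairwise:
9 XOR 8 = 1
1 XOR 12 = 13
13 XOR 15 = 2
The nim-sum is 2 ≠ 0, so this is an N-position: the player to move can win; Ada has a winning move.

Ada wins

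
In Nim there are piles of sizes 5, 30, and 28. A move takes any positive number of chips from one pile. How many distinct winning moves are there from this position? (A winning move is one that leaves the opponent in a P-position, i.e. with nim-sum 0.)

Nim-sum: 5 ^ 30 ^ 28 = 7.
The overall nim-sum is X = 7. A pile of size p has a winning move iff p XOR X < p (reduce it to p XOR X).
  5: 5 XOR 7 = 2 < 5 — winning move (to 2).
  30: 30 XOR 7 = 25 < 30 — winning move (to 25).
  28: 28 XOR 7 = 27 < 28 — winning move (to 27).
That gives 3 winning moves.

3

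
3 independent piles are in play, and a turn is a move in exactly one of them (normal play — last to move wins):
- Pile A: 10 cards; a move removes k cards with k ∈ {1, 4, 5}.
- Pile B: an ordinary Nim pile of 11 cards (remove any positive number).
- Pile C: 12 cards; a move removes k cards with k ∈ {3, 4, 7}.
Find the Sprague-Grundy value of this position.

11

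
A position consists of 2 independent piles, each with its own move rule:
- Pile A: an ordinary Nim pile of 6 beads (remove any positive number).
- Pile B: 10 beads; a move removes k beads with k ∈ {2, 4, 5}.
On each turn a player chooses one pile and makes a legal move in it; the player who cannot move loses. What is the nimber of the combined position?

Pile A is a plain Nim pile of size 6, so its Grundy value is 6.
Build the Grundy sequence for pile B with g(k) = mex{g(k−s) : s ∈ {2, 4, 5}, s ≤ k}:
k:     0  1  2  3  4  5  6  7  8  9 10
g(k):  0  0  1  1  2  2  3  0  0  1  1
So g(10) = 1.
By the Sprague-Grundy theorem, the Grundy value of a sum of independent games is the XOR of the component values.
Combined value = 6 XOR 1 = 7.

7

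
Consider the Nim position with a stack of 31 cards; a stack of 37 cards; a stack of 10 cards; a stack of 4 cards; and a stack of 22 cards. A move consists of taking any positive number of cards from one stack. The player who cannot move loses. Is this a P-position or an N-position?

N-position

Compute the nim-sum pairwise:
31 ^ 37 = 58
58 ^ 10 = 48
48 ^ 4 = 52
52 ^ 22 = 34
The nim-sum is 34 ≠ 0, so this is an N-position: the player to move can win.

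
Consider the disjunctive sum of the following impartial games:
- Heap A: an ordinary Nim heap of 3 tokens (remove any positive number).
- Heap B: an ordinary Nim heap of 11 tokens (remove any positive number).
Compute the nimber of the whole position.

8

Heap A is a plain Nim heap of size 3, so its Grundy value is 3.
Heap B is a plain Nim heap of size 11, so its Grundy value is 11.
By the Sprague-Grundy theorem, the Grundy value of a sum of independent games is the XOR of the component values.
Combined value = 3 XOR 11 = 8.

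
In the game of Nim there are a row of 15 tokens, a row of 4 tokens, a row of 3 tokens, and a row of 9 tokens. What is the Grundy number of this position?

Write each in binary and XOR column by column:
  1111  (15)
  0100  (4)
  0011  (3)
  1001  (9)
  ----
  0001  (1)

1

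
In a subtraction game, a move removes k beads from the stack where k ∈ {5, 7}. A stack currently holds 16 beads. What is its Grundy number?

0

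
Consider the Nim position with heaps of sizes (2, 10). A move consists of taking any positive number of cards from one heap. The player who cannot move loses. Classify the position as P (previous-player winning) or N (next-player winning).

N-position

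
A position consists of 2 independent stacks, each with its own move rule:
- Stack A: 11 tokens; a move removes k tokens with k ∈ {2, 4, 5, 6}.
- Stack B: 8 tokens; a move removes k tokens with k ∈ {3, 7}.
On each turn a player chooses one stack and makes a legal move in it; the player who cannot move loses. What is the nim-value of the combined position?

3

Grundy values for stack A (subtraction set {2, 4, 5, 6}):
k:     0  1  2  3  4  5  6  7  8  9 10 11
g(k):  0  0  1  1  2  2  3  3  0  0  1  1
So g(11) = 1.
Build the Grundy sequence for stack B with g(k) = mex{g(k−s) : s ∈ {3, 7}, s ≤ k}:
k:     0  1  2  3  4  5  6  7  8
g(k):  0  0  0  1  1  1  0  2  2
So g(8) = 2.
By the Sprague-Grundy theorem, the Grundy value of a sum of independent games is the XOR of the component values.
Combined value = 1 ⊕ 2 = 3.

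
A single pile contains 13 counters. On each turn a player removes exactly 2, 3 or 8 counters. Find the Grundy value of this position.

1

Grundy values for subtraction set {2, 3, 8}:
g(0) = mex{} = 0
g(1) = mex{} = 0
g(2) = mex{0} = 1
g(3) = mex{0} = 1
g(4) = mex{0,1} = 2
g(5) = mex{1} = 0
g(6) = mex{1,2} = 0
g(7) = mex{0,2} = 1
g(8) = mex{0} = 1
g(9) = mex{0,1} = 2
g(10) = mex{1} = 0
g(11) = mex{1,2} = 0
g(12) = mex{0,2} = 1
g(13) = mex{0} = 1
So g(13) = 1.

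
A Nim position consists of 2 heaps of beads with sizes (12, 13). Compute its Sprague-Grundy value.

1

In binary:
  1100  (12)
  1101  (13)
  ----
  0001  (1)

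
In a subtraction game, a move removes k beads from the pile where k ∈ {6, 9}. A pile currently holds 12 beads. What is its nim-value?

Grundy values for subtraction set {6, 9}:
g(0) = mex{} = 0
g(1) = mex{} = 0
g(2) = mex{} = 0
g(3) = mex{} = 0
g(4) = mex{} = 0
g(5) = mex{} = 0
g(6) = mex{0} = 1
g(7) = mex{0} = 1
g(8) = mex{0} = 1
g(9) = mex{0} = 1
g(10) = mex{0} = 1
g(11) = mex{0} = 1
g(12) = mex{0,1} = 2
So g(12) = 2.

2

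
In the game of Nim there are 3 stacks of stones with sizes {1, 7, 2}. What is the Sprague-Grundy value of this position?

In binary:
  001  (1)
  111  (7)
  010  (2)
  ---
  100  (4)

4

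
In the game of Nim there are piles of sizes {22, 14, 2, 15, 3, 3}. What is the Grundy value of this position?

21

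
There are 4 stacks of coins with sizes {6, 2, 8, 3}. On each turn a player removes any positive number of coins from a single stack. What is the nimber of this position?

15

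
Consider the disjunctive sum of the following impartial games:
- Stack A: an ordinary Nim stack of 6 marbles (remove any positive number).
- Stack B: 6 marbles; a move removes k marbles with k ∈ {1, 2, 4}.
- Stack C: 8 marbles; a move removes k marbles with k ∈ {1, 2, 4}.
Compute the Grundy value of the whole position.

Stack A is a plain Nim stack of size 6, so its Grundy value is 6.
Grundy values for stack B (subtraction set {1, 2, 4}):
k:     0  1  2  3  4  5  6
g(k):  0  1  2  0  1  2  0
So g(6) = 0.
Build the Grundy sequence for stack C with g(k) = mex{g(k−s) : s ∈ {1, 2, 4}, s ≤ k}:
g(0) = mex{} = 0
g(1) = mex{0} = 1
g(2) = mex{0,1} = 2
g(3) = mex{1,2} = 0
g(4) = mex{0,2} = 1
g(5) = mex{0,1} = 2
g(6) = mex{1,2} = 0
g(7) = mex{0,2} = 1
g(8) = mex{0,1} = 2
So g(8) = 2.
The value of a disjunctive sum is the nim-sum of the parts.
Combined value = 6 XOR 0 XOR 2 = 4.

4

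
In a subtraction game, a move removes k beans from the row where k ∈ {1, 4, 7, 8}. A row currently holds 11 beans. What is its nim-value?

0

Grundy values for subtraction set {1, 4, 7, 8}:
g(0) = mex{} = 0
g(1) = mex{0} = 1
g(2) = mex{1} = 0
g(3) = mex{0} = 1
g(4) = mex{0,1} = 2
g(5) = mex{1,2} = 0
g(6) = mex{0} = 1
g(7) = mex{0,1} = 2
g(8) = mex{0,1,2} = 3
g(9) = mex{0,1,3} = 2
g(10) = mex{0,1,2} = 3
g(11) = mex{1,2,3} = 0
So g(11) = 0.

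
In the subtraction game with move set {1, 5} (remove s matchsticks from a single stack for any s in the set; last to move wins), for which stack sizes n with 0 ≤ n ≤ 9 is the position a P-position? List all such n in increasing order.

Build the Grundy sequence with g(k) = mex{g(k−s) : s ∈ {1, 5}, s ≤ k}:
g(0) = mex{} = 0
g(1) = mex{0} = 1
g(2) = mex{1} = 0
g(3) = mex{0} = 1
g(4) = mex{1} = 0
g(5) = mex{0} = 1
g(6) = mex{1} = 0
g(7) = mex{0} = 1
g(8) = mex{1} = 0
g(9) = mex{0} = 1
The P-positions (g = 0) in 0..9 are 0, 2, 4, 6, 8.

0, 2, 4, 6, 8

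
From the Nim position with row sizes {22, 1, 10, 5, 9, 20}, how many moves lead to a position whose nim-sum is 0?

Write each in binary and XOR column by column:
  10110  (22)
  00001  (1)
  01010  (10)
  00101  (5)
  01001  (9)
  10100  (20)
  -----
  00101  (5)
The overall nim-sum is X = 5. A row of size p has a winning move iff p XOR X < p (reduce it to p XOR X).
  22: 22 XOR 5 = 19 < 22 — winning move (to 19).
  1: 1 XOR 5 = 4 ≥ 1 — no move.
  10: 10 XOR 5 = 15 ≥ 10 — no move.
  5: 5 XOR 5 = 0 < 5 — winning move (to 0).
  9: 9 XOR 5 = 12 ≥ 9 — no move.
  20: 20 XOR 5 = 17 < 20 — winning move (to 17).
That gives 3 winning moves.

3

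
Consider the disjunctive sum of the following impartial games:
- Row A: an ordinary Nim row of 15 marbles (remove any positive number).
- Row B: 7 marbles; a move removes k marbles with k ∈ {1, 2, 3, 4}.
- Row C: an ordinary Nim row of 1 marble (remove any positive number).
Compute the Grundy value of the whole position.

12

Row A is a plain Nim row of size 15, so its Grundy value is 15.
For row B, compute g(0), g(1), … with moves {1, 2, 3, 4}:
g(0) = mex{} = 0
g(1) = mex{0} = 1
g(2) = mex{0,1} = 2
g(3) = mex{0,1,2} = 3
g(4) = mex{0,1,2,3} = 4
g(5) = mex{1,2,3,4} = 0
g(6) = mex{0,2,3,4} = 1
g(7) = mex{0,1,3,4} = 2
So g(7) = 2.
Row C is a plain Nim row of size 1, so its Grundy value is 1.
By the Sprague-Grundy theorem, the Grundy value of a sum of independent games is the XOR of the component values.
Combined value = 15 XOR 2 XOR 1 = 12.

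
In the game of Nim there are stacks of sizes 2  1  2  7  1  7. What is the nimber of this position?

Compute the nim-sum pairwise:
2 ^ 1 = 3
3 ^ 2 = 1
1 ^ 7 = 6
6 ^ 1 = 7
7 ^ 7 = 0

0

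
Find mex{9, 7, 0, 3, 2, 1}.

The values 0, 1, 2, 3 are all present; 4 is the first non-negative integer missing from the set.

4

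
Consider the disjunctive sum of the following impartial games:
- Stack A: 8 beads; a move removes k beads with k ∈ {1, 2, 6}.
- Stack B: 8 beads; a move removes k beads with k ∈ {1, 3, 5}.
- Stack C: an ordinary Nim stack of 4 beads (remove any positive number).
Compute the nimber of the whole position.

5

For stack A, compute g(0), g(1), … with moves {1, 2, 6}:
k:     0  1  2  3  4  5  6  7  8
g(k):  0  1  2  0  1  2  3  0  1
So g(8) = 1.
Build the Grundy sequence for stack B with g(k) = mex{g(k−s) : s ∈ {1, 3, 5}, s ≤ k}:
g(0) = mex{} = 0
g(1) = mex{0} = 1
g(2) = mex{1} = 0
g(3) = mex{0} = 1
g(4) = mex{1} = 0
g(5) = mex{0} = 1
g(6) = mex{1} = 0
g(7) = mex{0} = 1
g(8) = mex{1} = 0
So g(8) = 0.
Stack C is a plain Nim stack of size 4, so its Grundy value is 4.
The value of a disjunctive sum is the nim-sum of the parts.
Combined value = 1 XOR 0 XOR 4 = 5.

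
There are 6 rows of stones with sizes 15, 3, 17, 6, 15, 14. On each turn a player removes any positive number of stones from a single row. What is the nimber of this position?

26

Compute the nim-sum pairwise:
15 ⊕ 3 = 12
12 ⊕ 17 = 29
29 ⊕ 6 = 27
27 ⊕ 15 = 20
20 ⊕ 14 = 26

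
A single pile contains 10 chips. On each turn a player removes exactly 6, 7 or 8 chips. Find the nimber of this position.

Compute g(0), g(1), … for moves {6, 7, 8}:
g(0) = mex{} = 0
g(1) = mex{} = 0
g(2) = mex{} = 0
g(3) = mex{} = 0
g(4) = mex{} = 0
g(5) = mex{} = 0
g(6) = mex{0} = 1
g(7) = mex{0} = 1
g(8) = mex{0} = 1
g(9) = mex{0} = 1
g(10) = mex{0} = 1
So g(10) = 1.

1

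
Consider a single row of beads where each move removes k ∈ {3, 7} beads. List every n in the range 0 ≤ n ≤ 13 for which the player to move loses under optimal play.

0, 1, 2, 6, 10, 11, 12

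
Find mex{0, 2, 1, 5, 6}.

The values 0, 1, 2 are all present; 3 is the first non-negative integer missing from the set.

3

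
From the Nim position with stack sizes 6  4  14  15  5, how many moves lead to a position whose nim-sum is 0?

5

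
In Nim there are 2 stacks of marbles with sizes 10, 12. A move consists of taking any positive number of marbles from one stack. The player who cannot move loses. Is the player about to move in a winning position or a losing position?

Winning position

Compute the nim-sum pairwise:
10 ^ 12 = 6
The nim-sum is 6 ≠ 0, so this is an N-position: the player to move can win.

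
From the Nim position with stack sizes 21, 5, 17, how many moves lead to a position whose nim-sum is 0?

Nim-sum: 21 ^ 5 ^ 17 = 1.
The overall nim-sum is X = 1. A stack of size p has a winning move iff p XOR X < p (reduce it to p XOR X).
  21: 21 XOR 1 = 20 < 21 — winning move (to 20).
  5: 5 XOR 1 = 4 < 5 — winning move (to 4).
  17: 17 XOR 1 = 16 < 17 — winning move (to 16).
That gives 3 winning moves.

3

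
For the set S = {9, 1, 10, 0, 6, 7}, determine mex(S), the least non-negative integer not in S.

2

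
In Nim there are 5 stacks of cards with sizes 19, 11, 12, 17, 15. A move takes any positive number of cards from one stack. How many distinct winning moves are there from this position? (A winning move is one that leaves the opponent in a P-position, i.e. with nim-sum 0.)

3

Bitwise XOR of the heap sizes:
  10011  (19)
  01011  (11)
  01100  (12)
  10001  (17)
  01111  (15)
  -----
  01010  (10)
The overall nim-sum is X = 10. A stack of size p has a winning move iff p XOR X < p (reduce it to p XOR X).
  19: 19 XOR 10 = 25 ≥ 19 — no move.
  11: 11 XOR 10 = 1 < 11 — winning move (to 1).
  12: 12 XOR 10 = 6 < 12 — winning move (to 6).
  17: 17 XOR 10 = 27 ≥ 17 — no move.
  15: 15 XOR 10 = 5 < 15 — winning move (to 5).
That gives 3 winning moves.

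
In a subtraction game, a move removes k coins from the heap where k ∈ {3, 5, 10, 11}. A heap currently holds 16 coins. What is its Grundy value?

Compute g(0), g(1), … for moves {3, 5, 10, 11}:
k:     0  1  2  3  4  5  6  7  8  9 10 11 12 13 14 15 16
g(k):  0  0  0  1  1  1  2  2  0  0  3  1  1  2  2  0  0
So g(16) = 0.

0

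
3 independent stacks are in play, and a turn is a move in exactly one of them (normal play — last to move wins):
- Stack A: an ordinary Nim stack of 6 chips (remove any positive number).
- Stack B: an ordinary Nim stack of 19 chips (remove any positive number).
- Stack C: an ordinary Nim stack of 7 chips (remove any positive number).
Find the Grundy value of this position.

18

Stack A is a plain Nim stack of size 6, so its Grundy value is 6.
Stack B is a plain Nim stack of size 19, so its Grundy value is 19.
Stack C is a plain Nim stack of size 7, so its Grundy value is 7.
By the Sprague-Grundy theorem, the Grundy value of a sum of independent games is the XOR of the component values.
Combined value = 6 XOR 19 XOR 7 = 18.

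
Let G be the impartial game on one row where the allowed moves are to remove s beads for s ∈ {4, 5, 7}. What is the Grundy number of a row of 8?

2

Grundy values for subtraction set {4, 5, 7}:
k:     0  1  2  3  4  5  6  7  8
g(k):  0  0  0  0  1  1  1  1  2
So g(8) = 2.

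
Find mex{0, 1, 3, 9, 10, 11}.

2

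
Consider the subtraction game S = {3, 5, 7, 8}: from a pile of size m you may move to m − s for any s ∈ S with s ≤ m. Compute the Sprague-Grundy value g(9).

3

Grundy values for subtraction set {3, 5, 7, 8}:
g(0) = mex{} = 0
g(1) = mex{} = 0
g(2) = mex{} = 0
g(3) = mex{0} = 1
g(4) = mex{0} = 1
g(5) = mex{0} = 1
g(6) = mex{0,1} = 2
g(7) = mex{0,1} = 2
g(8) = mex{0,1} = 2
g(9) = mex{0,1,2} = 3
So g(9) = 3.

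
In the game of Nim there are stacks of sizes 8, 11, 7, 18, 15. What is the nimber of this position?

Nim-sum: 8 ⊕ 11 ⊕ 7 ⊕ 18 ⊕ 15 = 25.

25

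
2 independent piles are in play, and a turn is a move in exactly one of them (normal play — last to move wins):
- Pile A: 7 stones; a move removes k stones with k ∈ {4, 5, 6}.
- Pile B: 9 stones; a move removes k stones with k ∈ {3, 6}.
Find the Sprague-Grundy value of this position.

Build the Grundy sequence for pile A with g(k) = mex{g(k−s) : s ∈ {4, 5, 6}, s ≤ k}:
g(0) = mex{} = 0
g(1) = mex{} = 0
g(2) = mex{} = 0
g(3) = mex{} = 0
g(4) = mex{0} = 1
g(5) = mex{0} = 1
g(6) = mex{0} = 1
g(7) = mex{0} = 1
So g(7) = 1.
Grundy values for pile B (subtraction set {3, 6}):
g(0) = mex{} = 0
g(1) = mex{} = 0
g(2) = mex{} = 0
g(3) = mex{0} = 1
g(4) = mex{0} = 1
g(5) = mex{0} = 1
g(6) = mex{0,1} = 2
g(7) = mex{0,1} = 2
g(8) = mex{0,1} = 2
g(9) = mex{1,2} = 0
So g(9) = 0.
By the Sprague-Grundy theorem, the Grundy value of a sum of independent games is the XOR of the component values.
Combined value = 1 XOR 0 = 1.

1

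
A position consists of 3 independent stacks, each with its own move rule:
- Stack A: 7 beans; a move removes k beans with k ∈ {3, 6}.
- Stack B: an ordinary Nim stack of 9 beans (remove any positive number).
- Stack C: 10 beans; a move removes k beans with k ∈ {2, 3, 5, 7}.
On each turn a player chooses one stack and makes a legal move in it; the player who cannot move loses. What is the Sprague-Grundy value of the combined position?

11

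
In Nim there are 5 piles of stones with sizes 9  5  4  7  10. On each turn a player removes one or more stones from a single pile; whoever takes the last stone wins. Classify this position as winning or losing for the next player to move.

Winning position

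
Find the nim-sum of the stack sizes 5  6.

3

Nim-sum: 5 ^ 6 = 3.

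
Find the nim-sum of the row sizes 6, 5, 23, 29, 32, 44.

5

Compute the nim-sum pairwise:
6 ^ 5 = 3
3 ^ 23 = 20
20 ^ 29 = 9
9 ^ 32 = 41
41 ^ 44 = 5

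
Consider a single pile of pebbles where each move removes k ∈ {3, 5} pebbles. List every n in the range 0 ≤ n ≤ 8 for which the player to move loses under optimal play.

0, 1, 2, 8

Compute g(0), g(1), … for moves {3, 5}:
k:     0  1  2  3  4  5  6  7  8
g(k):  0  0  0  1  1  1  2  2  0
The P-positions (g = 0) in 0..8 are 0, 1, 2, 8.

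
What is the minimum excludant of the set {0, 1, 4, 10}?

The values 0, 1 are all present; 2 is the first non-negative integer missing from the set.

2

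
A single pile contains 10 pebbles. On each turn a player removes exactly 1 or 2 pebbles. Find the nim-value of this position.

Grundy values for subtraction set {1, 2}:
k:     0  1  2  3  4  5  6  7  8  9 10
g(k):  0  1  2  0  1  2  0  1  2  0  1
So g(10) = 1.

1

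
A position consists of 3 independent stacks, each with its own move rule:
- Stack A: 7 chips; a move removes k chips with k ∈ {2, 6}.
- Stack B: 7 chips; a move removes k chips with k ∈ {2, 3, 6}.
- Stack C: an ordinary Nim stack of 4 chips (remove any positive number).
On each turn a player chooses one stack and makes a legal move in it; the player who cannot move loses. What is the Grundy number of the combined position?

Grundy values for stack A (subtraction set {2, 6}):
g(0) = mex{} = 0
g(1) = mex{} = 0
g(2) = mex{0} = 1
g(3) = mex{0} = 1
g(4) = mex{1} = 0
g(5) = mex{1} = 0
g(6) = mex{0} = 1
g(7) = mex{0} = 1
So g(7) = 1.
For stack B, compute g(0), g(1), … with moves {2, 3, 6}:
g(0) = mex{} = 0
g(1) = mex{} = 0
g(2) = mex{0} = 1
g(3) = mex{0} = 1
g(4) = mex{0,1} = 2
g(5) = mex{1} = 0
g(6) = mex{0,1,2} = 3
g(7) = mex{0,2} = 1
So g(7) = 1.
Stack C is a plain Nim stack of size 4, so its Grundy value is 4.
By the Sprague-Grundy theorem, the Grundy value of a sum of independent games is the XOR of the component values.
Combined value = 1 ⊕ 1 ⊕ 4 = 4.

4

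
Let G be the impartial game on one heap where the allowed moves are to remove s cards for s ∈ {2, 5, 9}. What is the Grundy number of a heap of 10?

Build the Grundy sequence with g(k) = mex{g(k−s) : s ∈ {2, 5, 9}, s ≤ k}:
k:     0  1  2  3  4  5  6  7  8  9 10
g(k):  0  0  1  1  0  2  1  0  0  1  1
So g(10) = 1.

1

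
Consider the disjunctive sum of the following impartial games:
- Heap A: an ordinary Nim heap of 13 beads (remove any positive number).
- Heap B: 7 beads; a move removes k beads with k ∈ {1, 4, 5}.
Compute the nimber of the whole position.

Heap A is a plain Nim heap of size 13, so its Grundy value is 13.
Grundy values for heap B (subtraction set {1, 4, 5}):
k:     0  1  2  3  4  5  6  7
g(k):  0  1  0  1  2  3  2  3
So g(7) = 3.
By the Sprague-Grundy theorem, the Grundy value of a sum of independent games is the XOR of the component values.
Combined value = 13 ⊕ 3 = 14.

14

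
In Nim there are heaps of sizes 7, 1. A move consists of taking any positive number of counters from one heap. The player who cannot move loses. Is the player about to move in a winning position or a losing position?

Nim-sum: 7 ⊕ 1 = 6.
The nim-sum is 6 ≠ 0, so this is an N-position: the player to move can win.

Winning position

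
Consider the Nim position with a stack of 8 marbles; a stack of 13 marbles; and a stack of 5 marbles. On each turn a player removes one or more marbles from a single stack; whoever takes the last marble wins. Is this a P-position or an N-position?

Bitwise XOR of the heap sizes:
  1000  (8)
  1101  (13)
  0101  (5)
  ----
  0000  (0)
The nim-sum is 0, so this is a P-position: the player to move is in a losing position under optimal play.

P-position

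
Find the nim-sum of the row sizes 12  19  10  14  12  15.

24

Nim-sum: 12 ^ 19 ^ 10 ^ 14 ^ 12 ^ 15 = 24.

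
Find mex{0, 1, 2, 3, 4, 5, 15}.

6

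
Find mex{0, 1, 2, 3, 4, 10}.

5

The values 0, 1, 2, 3, 4 are all present; 5 is the first non-negative integer missing from the set.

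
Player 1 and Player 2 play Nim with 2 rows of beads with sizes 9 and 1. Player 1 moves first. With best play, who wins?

Nim-sum: 9 XOR 1 = 8.
The nim-sum is 8 ≠ 0, so this is an N-position: the player to move can win; Player 1 has a winning move.

Player 1 wins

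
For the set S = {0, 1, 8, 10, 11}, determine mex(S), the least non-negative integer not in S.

2

The values 0, 1 are all present; 2 is the first non-negative integer missing from the set.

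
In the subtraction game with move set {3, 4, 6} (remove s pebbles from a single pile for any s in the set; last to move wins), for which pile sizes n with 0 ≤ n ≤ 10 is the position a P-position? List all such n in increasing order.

0, 1, 2, 9, 10

Build the Grundy sequence with g(k) = mex{g(k−s) : s ∈ {3, 4, 6}, s ≤ k}:
k:     0  1  2  3  4  5  6  7  8  9 10
g(k):  0  0  0  1  1  1  2  2  2  0  0
The P-positions (g = 0) in 0..10 are 0, 1, 2, 9, 10.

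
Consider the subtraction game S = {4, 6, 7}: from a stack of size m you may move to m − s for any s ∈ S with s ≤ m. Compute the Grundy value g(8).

2

Grundy values for subtraction set {4, 6, 7}:
k:     0  1  2  3  4  5  6  7  8
g(k):  0  0  0  0  1  1  1  1  2
So g(8) = 2.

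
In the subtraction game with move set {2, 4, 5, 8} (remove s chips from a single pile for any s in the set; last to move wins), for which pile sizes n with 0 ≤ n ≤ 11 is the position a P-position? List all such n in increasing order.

0, 1, 7, 10

Build the Grundy sequence with g(k) = mex{g(k−s) : s ∈ {2, 4, 5, 8}, s ≤ k}:
k:     0  1  2  3  4  5  6  7  8  9 10 11
g(k):  0  0  1  1  2  2  3  0  4  1  0  2
The P-positions (g = 0) in 0..11 are 0, 1, 7, 10.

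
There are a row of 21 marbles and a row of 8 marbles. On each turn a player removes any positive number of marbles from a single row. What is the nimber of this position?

29

Bitwise XOR of the heap sizes:
  10101  (21)
  01000  (8)
  -----
  11101  (29)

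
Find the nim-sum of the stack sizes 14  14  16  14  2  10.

22

Bitwise XOR of the heap sizes:
  01110  (14)
  01110  (14)
  10000  (16)
  01110  (14)
  00010  (2)
  01010  (10)
  -----
  10110  (22)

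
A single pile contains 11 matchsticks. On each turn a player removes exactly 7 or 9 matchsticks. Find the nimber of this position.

1

Compute g(0), g(1), … for moves {7, 9}:
g(0) = mex{} = 0
g(1) = mex{} = 0
g(2) = mex{} = 0
g(3) = mex{} = 0
g(4) = mex{} = 0
g(5) = mex{} = 0
g(6) = mex{} = 0
g(7) = mex{0} = 1
g(8) = mex{0} = 1
g(9) = mex{0} = 1
g(10) = mex{0} = 1
g(11) = mex{0} = 1
So g(11) = 1.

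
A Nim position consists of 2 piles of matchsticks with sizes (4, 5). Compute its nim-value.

1

Nim-sum: 4 ⊕ 5 = 1.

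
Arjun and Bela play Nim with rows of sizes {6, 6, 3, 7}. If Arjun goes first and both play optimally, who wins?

Compute the nim-sum pairwise:
6 ⊕ 6 = 0
0 ⊕ 3 = 3
3 ⊕ 7 = 4
The nim-sum is 4 ≠ 0, so this is an N-position: the player to move can win; Arjun has a winning move.

Arjun wins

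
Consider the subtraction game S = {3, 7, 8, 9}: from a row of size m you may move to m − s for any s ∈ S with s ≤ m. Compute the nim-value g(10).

Grundy values for subtraction set {3, 7, 8, 9}:
k:     0  1  2  3  4  5  6  7  8  9 10
g(k):  0  0  0  1  1  1  0  2  2  1  3
So g(10) = 3.

3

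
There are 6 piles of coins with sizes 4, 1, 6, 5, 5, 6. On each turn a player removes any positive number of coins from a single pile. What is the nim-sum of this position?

Nim-sum: 4 XOR 1 XOR 6 XOR 5 XOR 5 XOR 6 = 5.

5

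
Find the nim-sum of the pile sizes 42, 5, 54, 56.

33

Compute the nim-sum pairwise:
42 XOR 5 = 47
47 XOR 54 = 25
25 XOR 56 = 33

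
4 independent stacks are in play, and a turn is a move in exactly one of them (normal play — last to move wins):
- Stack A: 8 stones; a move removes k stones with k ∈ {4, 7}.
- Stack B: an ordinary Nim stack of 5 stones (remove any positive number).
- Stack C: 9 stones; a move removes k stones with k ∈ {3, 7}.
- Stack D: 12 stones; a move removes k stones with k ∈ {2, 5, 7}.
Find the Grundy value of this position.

7

Grundy values for stack A (subtraction set {4, 7}):
k:     0  1  2  3  4  5  6  7  8
g(k):  0  0  0  0  1  1  1  1  2
So g(8) = 2.
Stack B is a plain Nim stack of size 5, so its Grundy value is 5.
Grundy values for stack C (subtraction set {3, 7}):
k:     0  1  2  3  4  5  6  7  8  9
g(k):  0  0  0  1  1  1  0  2  2  1
So g(9) = 1.
Build the Grundy sequence for stack D with g(k) = mex{g(k−s) : s ∈ {2, 5, 7}, s ≤ k}:
k:     0  1  2  3  4  5  6  7  8  9 10 11 12
g(k):  0  0  1  1  0  2  1  3  2  2  0  3  1
So g(12) = 1.
The value of a disjunctive sum is the nim-sum of the parts.
Combined value = 2 XOR 5 XOR 1 XOR 1 = 7.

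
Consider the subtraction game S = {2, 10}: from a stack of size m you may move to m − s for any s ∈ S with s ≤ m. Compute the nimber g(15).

1

Build the Grundy sequence with g(k) = mex{g(k−s) : s ∈ {2, 10}, s ≤ k}:
k:     0  1  2  3  4  5  6  7  8  9 10 11 12 13 14 15
g(k):  0  0  1  1  0  0  1  1  0  0  1  1  0  0  1  1
So g(15) = 1.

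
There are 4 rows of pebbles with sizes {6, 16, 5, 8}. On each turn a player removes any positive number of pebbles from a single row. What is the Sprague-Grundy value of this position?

27

Nim-sum: 6 ^ 16 ^ 5 ^ 8 = 27.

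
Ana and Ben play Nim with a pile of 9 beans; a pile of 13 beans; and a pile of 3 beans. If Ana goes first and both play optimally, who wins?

Ana wins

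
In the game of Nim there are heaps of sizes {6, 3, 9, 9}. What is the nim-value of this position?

5

In binary:
  0110  (6)
  0011  (3)
  1001  (9)
  1001  (9)
  ----
  0101  (5)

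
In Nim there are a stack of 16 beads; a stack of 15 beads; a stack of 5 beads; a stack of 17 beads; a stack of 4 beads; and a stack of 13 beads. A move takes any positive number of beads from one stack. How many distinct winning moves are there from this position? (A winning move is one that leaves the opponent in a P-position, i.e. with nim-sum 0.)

1

Compute the nim-sum pairwise:
16 ^ 15 = 31
31 ^ 5 = 26
26 ^ 17 = 11
11 ^ 4 = 15
15 ^ 13 = 2
The overall nim-sum is X = 2. A stack of size p has a winning move iff p XOR X < p (reduce it to p XOR X).
  16: 16 XOR 2 = 18 ≥ 16 — no move.
  15: 15 XOR 2 = 13 < 15 — winning move (to 13).
  5: 5 XOR 2 = 7 ≥ 5 — no move.
  17: 17 XOR 2 = 19 ≥ 17 — no move.
  4: 4 XOR 2 = 6 ≥ 4 — no move.
  13: 13 XOR 2 = 15 ≥ 13 — no move.
That gives 1 winning move.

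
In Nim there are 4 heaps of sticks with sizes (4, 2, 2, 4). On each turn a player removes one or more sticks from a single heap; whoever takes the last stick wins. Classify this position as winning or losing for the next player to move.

Compute the nim-sum pairwise:
4 ^ 2 = 6
6 ^ 2 = 4
4 ^ 4 = 0
The nim-sum is 0, so this is a P-position: the player to move is in a losing position under optimal play.

Losing position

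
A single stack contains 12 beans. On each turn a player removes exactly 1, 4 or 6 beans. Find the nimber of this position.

0

Grundy values for subtraction set {1, 4, 6}:
k:     0  1  2  3  4  5  6  7  8  9 10 11 12
g(k):  0  1  0  1  2  0  1  0  1  2  0  1  0
So g(12) = 0.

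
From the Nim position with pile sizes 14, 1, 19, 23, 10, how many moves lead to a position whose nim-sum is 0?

3

Nim-sum: 14 ⊕ 1 ⊕ 19 ⊕ 23 ⊕ 10 = 1.
The overall nim-sum is X = 1. A pile of size p has a winning move iff p XOR X < p (reduce it to p XOR X).
  14: 14 XOR 1 = 15 ≥ 14 — no move.
  1: 1 XOR 1 = 0 < 1 — winning move (to 0).
  19: 19 XOR 1 = 18 < 19 — winning move (to 18).
  23: 23 XOR 1 = 22 < 23 — winning move (to 22).
  10: 10 XOR 1 = 11 ≥ 10 — no move.
That gives 3 winning moves.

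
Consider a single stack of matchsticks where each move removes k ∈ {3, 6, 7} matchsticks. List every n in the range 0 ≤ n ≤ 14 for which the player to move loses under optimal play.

0, 1, 2, 10, 11, 12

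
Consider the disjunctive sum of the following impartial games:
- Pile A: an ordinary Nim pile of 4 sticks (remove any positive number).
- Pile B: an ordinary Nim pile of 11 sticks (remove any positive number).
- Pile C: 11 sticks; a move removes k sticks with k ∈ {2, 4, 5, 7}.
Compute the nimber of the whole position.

Pile A is a plain Nim pile of size 4, so its Grundy value is 4.
Pile B is a plain Nim pile of size 11, so its Grundy value is 11.
Grundy values for pile C (subtraction set {2, 4, 5, 7}):
k:     0  1  2  3  4  5  6  7  8  9 10 11
g(k):  0  0  1  1  2  2  3  3  4  0  0  1
So g(11) = 1.
By the Sprague-Grundy theorem, the Grundy value of a sum of independent games is the XOR of the component values.
Combined value = 4 XOR 11 XOR 1 = 14.

14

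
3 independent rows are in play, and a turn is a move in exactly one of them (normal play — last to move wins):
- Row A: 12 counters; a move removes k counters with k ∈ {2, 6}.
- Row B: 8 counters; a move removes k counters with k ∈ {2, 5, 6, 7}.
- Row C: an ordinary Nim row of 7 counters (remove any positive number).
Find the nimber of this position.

Grundy values for row A (subtraction set {2, 6}):
g(0) = mex{} = 0
g(1) = mex{} = 0
g(2) = mex{0} = 1
g(3) = mex{0} = 1
g(4) = mex{1} = 0
g(5) = mex{1} = 0
g(6) = mex{0} = 1
g(7) = mex{0} = 1
g(8) = mex{1} = 0
g(9) = mex{1} = 0
g(10) = mex{0} = 1
g(11) = mex{0} = 1
g(12) = mex{1} = 0
So g(12) = 0.
Build the Grundy sequence for row B with g(k) = mex{g(k−s) : s ∈ {2, 5, 6, 7}, s ≤ k}:
k:     0  1  2  3  4  5  6  7  8
g(k):  0  0  1  1  0  2  1  3  2
So g(8) = 2.
Row C is a plain Nim row of size 7, so its Grundy value is 7.
By the Sprague-Grundy theorem, the Grundy value of a sum of independent games is the XOR of the component values.
Combined value = 0 ⊕ 2 ⊕ 7 = 5.

5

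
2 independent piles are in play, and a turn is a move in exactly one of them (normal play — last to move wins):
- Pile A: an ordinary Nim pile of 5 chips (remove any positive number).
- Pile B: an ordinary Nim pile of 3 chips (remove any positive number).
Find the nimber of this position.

6

Pile A is a plain Nim pile of size 5, so its Grundy value is 5.
Pile B is a plain Nim pile of size 3, so its Grundy value is 3.
By the Sprague-Grundy theorem, the Grundy value of a sum of independent games is the XOR of the component values.
Combined value = 5 ⊕ 3 = 6.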